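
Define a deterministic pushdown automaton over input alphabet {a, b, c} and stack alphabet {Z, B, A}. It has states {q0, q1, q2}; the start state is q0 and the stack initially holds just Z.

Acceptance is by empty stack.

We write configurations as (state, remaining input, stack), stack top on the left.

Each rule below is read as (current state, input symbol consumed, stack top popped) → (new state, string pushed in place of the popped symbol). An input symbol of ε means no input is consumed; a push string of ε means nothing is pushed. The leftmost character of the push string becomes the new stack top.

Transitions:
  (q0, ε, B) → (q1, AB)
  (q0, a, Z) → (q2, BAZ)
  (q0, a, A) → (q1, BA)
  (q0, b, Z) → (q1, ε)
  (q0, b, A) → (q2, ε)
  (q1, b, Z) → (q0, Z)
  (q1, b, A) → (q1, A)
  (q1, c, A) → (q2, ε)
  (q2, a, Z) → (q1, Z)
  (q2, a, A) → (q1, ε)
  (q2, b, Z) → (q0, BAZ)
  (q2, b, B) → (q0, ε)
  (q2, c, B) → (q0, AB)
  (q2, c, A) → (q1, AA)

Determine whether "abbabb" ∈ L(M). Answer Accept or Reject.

(q0, abbabb, Z)
  read a, top Z: go to q2, push BAZ → (q2, bbabb, BAZ)
  read b, top B: go to q0, push ε → (q0, babb, AZ)
  read b, top A: go to q2, push ε → (q2, abb, Z)
  read a, top Z: go to q1, push Z → (q1, bb, Z)
  read b, top Z: go to q0, push Z → (q0, b, Z)
  read b, top Z: go to q1, push ε → (q1, ε, ε)
All input consumed and the stack is empty.

Accept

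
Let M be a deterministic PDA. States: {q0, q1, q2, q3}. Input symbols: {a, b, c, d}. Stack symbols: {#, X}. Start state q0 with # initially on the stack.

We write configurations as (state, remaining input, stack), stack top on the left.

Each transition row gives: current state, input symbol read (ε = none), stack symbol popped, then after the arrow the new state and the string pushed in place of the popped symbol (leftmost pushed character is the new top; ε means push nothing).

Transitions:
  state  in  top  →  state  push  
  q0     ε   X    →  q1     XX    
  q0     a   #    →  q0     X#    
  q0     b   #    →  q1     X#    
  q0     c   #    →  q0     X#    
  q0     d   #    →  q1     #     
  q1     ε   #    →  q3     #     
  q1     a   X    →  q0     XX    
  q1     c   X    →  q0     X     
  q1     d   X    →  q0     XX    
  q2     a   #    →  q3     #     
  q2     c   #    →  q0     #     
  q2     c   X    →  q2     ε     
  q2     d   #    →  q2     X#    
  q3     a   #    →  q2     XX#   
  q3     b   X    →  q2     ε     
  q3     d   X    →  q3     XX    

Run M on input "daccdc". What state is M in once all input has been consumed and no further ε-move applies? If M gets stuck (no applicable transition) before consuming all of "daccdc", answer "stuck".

q2

(q0, daccdc, #)
  read d, top #: go to q1, push # → (q1, accdc, #)
  ε-move, top #: go to q3, push # → (q3, accdc, #)
  read a, top #: go to q2, push XX# → (q2, ccdc, XX#)
  read c, top X: go to q2, push ε → (q2, cdc, X#)
  read c, top X: go to q2, push ε → (q2, dc, #)
  read d, top #: go to q2, push X# → (q2, c, X#)
  read c, top X: go to q2, push ε → (q2, ε, #)
All input consumed; M is in state q2.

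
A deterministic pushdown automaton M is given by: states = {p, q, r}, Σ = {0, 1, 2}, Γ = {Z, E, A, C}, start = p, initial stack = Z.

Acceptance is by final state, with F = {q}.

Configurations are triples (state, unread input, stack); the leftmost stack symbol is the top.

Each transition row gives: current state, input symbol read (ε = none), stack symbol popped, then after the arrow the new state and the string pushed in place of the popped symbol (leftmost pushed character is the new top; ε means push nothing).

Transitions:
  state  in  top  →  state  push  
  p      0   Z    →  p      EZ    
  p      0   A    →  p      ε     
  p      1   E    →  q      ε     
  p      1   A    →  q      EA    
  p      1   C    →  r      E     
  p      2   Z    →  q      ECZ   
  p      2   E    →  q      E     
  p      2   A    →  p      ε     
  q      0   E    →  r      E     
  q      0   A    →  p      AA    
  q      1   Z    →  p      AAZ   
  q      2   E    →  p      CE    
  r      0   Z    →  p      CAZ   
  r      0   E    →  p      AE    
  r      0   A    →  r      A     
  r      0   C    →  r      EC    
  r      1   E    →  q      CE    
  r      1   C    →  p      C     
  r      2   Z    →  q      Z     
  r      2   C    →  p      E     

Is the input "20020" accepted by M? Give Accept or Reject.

Reject

(p, 20020, Z) ⊢ (q, 0020, ECZ) ⊢ (r, 020, ECZ) ⊢ (p, 20, AECZ) ⊢ (p, 0, ECZ)
No transition applies at (p, 0, ECZ); input not fully consumed.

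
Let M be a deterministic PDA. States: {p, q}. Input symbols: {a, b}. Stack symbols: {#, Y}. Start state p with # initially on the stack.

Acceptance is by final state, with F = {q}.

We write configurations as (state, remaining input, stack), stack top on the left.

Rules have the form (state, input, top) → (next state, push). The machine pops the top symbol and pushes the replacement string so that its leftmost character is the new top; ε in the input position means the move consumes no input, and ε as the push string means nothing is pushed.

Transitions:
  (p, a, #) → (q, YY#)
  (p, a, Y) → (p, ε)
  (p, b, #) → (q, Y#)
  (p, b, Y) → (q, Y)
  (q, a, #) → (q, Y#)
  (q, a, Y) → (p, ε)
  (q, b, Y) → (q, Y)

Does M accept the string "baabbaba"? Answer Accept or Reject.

Reject

(p, baabbaba, #)
  read b, top #: go to q, push Y# → (q, aabbaba, Y#)
  read a, top Y: go to p, push ε → (p, abbaba, #)
  read a, top #: go to q, push YY# → (q, bbaba, YY#)
  read b, top Y: go to q, push Y → (q, baba, YY#)
  read b, top Y: go to q, push Y → (q, aba, YY#)
  read a, top Y: go to p, push ε → (p, ba, Y#)
  read b, top Y: go to q, push Y → (q, a, Y#)
  read a, top Y: go to p, push ε → (p, ε, #)
All input consumed; state p ∉ F and no further ε-move applies.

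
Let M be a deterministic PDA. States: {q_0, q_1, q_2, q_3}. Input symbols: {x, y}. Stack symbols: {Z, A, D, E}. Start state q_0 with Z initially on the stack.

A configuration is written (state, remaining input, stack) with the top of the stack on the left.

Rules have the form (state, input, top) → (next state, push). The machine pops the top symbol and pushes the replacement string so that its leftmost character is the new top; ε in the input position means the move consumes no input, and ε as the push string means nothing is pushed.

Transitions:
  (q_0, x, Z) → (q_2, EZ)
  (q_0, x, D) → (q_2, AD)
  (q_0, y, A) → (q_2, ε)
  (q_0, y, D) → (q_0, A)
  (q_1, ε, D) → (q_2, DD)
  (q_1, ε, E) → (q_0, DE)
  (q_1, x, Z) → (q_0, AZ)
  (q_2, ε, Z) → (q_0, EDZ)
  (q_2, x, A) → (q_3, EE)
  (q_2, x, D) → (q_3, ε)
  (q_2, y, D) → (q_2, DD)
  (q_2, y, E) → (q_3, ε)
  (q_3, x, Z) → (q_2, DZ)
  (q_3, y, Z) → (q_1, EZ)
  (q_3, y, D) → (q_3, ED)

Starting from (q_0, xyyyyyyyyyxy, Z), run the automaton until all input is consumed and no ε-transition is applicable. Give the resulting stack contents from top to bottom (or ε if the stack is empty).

DDZ

(q_0, xyyyyyyyyyxy, Z) ⊢ (q_2, yyyyyyyyyxy, EZ) ⊢ (q_3, yyyyyyyyxy, Z) ⊢ (q_1, yyyyyyyxy, EZ) ⊢ (q_0, yyyyyyyxy, DEZ) ⊢ (q_0, yyyyyyxy, AEZ) ⊢ (q_2, yyyyyxy, EZ) ⊢ (q_3, yyyyxy, Z) ⊢ (q_1, yyyxy, EZ) ⊢ (q_0, yyyxy, DEZ) ⊢ (q_0, yyxy, AEZ) ⊢ (q_2, yxy, EZ) ⊢ (q_3, xy, Z) ⊢ (q_2, y, DZ) ⊢ (q_2, ε, DDZ)
All input consumed in state q_2 with stack DDZ.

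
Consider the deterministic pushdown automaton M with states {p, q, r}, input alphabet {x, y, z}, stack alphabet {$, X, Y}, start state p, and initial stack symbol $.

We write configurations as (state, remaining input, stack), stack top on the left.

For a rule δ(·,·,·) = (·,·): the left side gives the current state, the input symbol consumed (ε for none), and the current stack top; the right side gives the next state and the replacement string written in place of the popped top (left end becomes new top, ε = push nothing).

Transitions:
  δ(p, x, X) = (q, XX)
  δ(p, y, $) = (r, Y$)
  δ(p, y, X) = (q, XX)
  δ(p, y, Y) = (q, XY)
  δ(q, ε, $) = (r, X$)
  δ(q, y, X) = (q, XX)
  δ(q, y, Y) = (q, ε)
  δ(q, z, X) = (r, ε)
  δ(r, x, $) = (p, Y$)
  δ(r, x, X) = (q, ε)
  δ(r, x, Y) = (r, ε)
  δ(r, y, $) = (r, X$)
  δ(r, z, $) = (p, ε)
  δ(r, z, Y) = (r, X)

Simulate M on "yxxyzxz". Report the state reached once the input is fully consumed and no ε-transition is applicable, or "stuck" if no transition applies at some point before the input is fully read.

(p, yxxyzxz, $) ⊢ (r, xxyzxz, Y$) ⊢ (r, xyzxz, $) ⊢ (p, yzxz, Y$) ⊢ (q, zxz, XY$) ⊢ (r, xz, Y$) ⊢ (r, z, $) ⊢ (p, ε, ε)
All input consumed; M is in state p.

p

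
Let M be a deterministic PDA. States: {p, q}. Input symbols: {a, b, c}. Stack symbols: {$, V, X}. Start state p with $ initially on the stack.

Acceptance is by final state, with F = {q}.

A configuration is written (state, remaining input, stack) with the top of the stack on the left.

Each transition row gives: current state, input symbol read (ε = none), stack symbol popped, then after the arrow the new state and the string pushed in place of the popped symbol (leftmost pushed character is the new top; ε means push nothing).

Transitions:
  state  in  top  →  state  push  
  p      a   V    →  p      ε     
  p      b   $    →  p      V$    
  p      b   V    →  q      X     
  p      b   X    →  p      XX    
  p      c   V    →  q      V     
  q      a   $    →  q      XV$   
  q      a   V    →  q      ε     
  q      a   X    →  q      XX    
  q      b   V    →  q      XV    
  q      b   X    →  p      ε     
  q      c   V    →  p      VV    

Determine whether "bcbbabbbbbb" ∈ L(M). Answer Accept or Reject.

Reject

(p, bcbbabbbbbb, $) ⊢ (p, cbbabbbbbb, V$) ⊢ (q, bbabbbbbb, V$) ⊢ (q, babbbbbb, XV$) ⊢ (p, abbbbbb, V$) ⊢ (p, bbbbbb, $) ⊢ (p, bbbbb, V$) ⊢ (q, bbbb, X$) ⊢ (p, bbb, $) ⊢ (p, bb, V$) ⊢ (q, b, X$) ⊢ (p, ε, $)
All input consumed; state p ∉ F and no further ε-move applies.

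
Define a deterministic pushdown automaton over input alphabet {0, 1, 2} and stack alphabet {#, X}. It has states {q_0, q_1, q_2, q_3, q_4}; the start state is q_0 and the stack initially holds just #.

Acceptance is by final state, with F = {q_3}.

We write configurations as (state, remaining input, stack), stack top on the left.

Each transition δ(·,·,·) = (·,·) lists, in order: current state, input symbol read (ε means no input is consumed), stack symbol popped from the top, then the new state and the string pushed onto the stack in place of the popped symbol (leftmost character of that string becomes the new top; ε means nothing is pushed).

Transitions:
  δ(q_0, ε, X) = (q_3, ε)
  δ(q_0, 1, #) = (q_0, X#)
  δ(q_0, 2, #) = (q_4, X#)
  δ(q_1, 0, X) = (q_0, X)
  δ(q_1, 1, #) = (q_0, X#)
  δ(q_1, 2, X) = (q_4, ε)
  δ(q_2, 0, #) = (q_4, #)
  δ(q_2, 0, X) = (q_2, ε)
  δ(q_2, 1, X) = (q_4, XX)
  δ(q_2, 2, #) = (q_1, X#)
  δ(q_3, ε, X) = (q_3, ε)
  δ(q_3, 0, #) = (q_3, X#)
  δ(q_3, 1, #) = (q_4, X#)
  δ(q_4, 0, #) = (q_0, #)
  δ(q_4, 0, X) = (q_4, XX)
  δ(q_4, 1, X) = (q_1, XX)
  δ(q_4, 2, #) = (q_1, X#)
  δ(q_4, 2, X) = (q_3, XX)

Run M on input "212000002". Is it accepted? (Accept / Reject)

(q_0, 212000002, #)
  read 2, top #: go to q_4, push X# → (q_4, 12000002, X#)
  read 1, top X: go to q_1, push XX → (q_1, 2000002, XX#)
  read 2, top X: go to q_4, push ε → (q_4, 000002, X#)
  read 0, top X: go to q_4, push XX → (q_4, 00002, XX#)
  read 0, top X: go to q_4, push XX → (q_4, 0002, XXX#)
  read 0, top X: go to q_4, push XX → (q_4, 002, XXXX#)
  read 0, top X: go to q_4, push XX → (q_4, 02, XXXXX#)
  read 0, top X: go to q_4, push XX → (q_4, 2, XXXXXX#)
  read 2, top X: go to q_3, push XX → (q_3, ε, XXXXXXX#)
All input consumed; state q_3 ∈ F.

Accept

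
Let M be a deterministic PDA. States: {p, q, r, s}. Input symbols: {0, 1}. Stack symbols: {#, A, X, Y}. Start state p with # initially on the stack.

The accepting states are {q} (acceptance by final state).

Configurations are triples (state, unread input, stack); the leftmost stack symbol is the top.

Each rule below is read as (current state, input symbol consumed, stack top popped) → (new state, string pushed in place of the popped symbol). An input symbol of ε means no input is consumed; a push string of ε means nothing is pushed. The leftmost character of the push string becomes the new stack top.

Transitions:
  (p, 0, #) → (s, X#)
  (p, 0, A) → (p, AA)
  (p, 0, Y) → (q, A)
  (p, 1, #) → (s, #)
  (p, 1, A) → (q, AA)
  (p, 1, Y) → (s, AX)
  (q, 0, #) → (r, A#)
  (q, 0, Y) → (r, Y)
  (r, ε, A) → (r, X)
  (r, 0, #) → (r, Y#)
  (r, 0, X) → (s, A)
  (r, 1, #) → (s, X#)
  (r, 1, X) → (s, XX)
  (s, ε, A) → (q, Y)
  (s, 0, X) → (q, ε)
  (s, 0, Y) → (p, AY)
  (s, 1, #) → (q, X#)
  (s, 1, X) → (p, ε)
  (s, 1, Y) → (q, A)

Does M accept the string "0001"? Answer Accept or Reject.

Reject

(p, 0001, #)
  read 0, top #: go to s, push X# → (s, 001, X#)
  read 0, top X: go to q, push ε → (q, 01, #)
  read 0, top #: go to r, push A# → (r, 1, A#)
  ε-move, top A: go to r, push X → (r, 1, X#)
  read 1, top X: go to s, push XX → (s, ε, XX#)
All input consumed; state s ∉ F and no further ε-move applies.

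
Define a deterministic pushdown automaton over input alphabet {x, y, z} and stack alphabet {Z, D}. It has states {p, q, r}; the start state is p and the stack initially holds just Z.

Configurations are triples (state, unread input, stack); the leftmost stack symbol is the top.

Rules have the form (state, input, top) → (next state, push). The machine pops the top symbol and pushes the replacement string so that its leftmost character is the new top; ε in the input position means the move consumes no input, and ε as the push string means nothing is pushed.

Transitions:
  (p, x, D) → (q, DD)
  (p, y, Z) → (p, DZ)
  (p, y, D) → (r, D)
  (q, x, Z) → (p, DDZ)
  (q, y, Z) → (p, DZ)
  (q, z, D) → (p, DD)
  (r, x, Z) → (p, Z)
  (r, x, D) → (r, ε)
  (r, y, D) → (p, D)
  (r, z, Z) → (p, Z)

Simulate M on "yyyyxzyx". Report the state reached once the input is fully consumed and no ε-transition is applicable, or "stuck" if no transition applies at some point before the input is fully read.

(p, yyyyxzyx, Z)
  read y, top Z: go to p, push DZ → (p, yyyxzyx, DZ)
  read y, top D: go to r, push D → (r, yyxzyx, DZ)
  read y, top D: go to p, push D → (p, yxzyx, DZ)
  read y, top D: go to r, push D → (r, xzyx, DZ)
  read x, top D: go to r, push ε → (r, zyx, Z)
  read z, top Z: go to p, push Z → (p, yx, Z)
  read y, top Z: go to p, push DZ → (p, x, DZ)
  read x, top D: go to q, push DD → (q, ε, DDZ)
All input consumed; M is in state q.

q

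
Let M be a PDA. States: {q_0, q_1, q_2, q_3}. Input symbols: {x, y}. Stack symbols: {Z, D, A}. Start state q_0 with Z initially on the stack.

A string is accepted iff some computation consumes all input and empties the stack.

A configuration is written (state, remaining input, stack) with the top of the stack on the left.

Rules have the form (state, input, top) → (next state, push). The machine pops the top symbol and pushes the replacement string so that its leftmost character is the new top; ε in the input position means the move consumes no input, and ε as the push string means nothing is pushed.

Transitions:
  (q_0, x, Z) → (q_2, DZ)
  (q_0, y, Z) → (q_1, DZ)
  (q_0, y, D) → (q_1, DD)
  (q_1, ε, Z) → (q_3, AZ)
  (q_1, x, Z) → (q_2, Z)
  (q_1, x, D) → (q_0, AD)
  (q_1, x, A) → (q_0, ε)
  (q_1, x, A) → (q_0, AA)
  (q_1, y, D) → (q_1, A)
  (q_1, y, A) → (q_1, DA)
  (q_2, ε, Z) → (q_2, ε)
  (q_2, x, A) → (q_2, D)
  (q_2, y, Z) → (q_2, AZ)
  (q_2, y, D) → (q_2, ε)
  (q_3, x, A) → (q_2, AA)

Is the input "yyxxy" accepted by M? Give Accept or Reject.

Accept

One accepting computation: (q_0, yyxxy, Z) ⊢ (q_1, yxxy, DZ) ⊢ (q_1, xxy, AZ) ⊢ (q_0, xy, Z) ⊢ (q_2, y, DZ) ⊢ (q_2, ε, Z) ⊢ (q_2, ε, ε)
All input consumed and the stack is empty.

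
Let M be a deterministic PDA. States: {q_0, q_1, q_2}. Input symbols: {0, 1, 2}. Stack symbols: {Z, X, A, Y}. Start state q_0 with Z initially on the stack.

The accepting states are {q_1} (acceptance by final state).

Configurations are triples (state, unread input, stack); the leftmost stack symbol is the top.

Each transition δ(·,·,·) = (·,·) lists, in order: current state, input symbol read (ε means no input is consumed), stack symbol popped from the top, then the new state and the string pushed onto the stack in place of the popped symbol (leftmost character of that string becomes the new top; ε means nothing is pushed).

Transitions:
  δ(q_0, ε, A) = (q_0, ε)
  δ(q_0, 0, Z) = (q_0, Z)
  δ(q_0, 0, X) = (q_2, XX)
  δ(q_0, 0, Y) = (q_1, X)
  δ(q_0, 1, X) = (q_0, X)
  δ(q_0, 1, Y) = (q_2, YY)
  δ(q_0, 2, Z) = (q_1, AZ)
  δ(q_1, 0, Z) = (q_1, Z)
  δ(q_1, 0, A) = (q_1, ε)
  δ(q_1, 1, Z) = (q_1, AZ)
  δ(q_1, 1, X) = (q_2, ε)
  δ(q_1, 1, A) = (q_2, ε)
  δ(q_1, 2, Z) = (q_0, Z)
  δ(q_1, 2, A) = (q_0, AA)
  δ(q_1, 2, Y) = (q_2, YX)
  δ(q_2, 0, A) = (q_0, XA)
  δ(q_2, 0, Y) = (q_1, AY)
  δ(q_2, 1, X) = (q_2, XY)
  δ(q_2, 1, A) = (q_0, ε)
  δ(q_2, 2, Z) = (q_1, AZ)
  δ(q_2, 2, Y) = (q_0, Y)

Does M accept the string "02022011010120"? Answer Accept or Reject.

Reject

(q_0, 02022011010120, Z)
  read 0, top Z: go to q_0, push Z → (q_0, 2022011010120, Z)
  read 2, top Z: go to q_1, push AZ → (q_1, 022011010120, AZ)
  read 0, top A: go to q_1, push ε → (q_1, 22011010120, Z)
  read 2, top Z: go to q_0, push Z → (q_0, 2011010120, Z)
  read 2, top Z: go to q_1, push AZ → (q_1, 011010120, AZ)
  read 0, top A: go to q_1, push ε → (q_1, 11010120, Z)
  read 1, top Z: go to q_1, push AZ → (q_1, 1010120, AZ)
  read 1, top A: go to q_2, push ε → (q_2, 010120, Z)
No transition applies at (q_2, 010120, Z); input not fully consumed.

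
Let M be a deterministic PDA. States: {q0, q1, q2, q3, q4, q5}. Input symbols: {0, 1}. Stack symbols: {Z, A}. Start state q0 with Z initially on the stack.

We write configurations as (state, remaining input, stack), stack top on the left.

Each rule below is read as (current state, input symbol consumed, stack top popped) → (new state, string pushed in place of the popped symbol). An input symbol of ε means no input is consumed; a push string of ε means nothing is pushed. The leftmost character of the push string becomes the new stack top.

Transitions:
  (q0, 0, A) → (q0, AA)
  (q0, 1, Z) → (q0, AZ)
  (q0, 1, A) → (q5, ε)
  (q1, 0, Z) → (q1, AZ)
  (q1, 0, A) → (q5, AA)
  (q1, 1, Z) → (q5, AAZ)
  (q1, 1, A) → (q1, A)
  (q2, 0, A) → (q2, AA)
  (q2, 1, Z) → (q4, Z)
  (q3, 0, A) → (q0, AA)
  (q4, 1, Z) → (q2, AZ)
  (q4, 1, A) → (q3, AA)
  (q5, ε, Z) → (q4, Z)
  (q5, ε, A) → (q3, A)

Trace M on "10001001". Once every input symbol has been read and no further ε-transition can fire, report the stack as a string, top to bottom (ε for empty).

AAAAZ

(q0, 10001001, Z) ⊢ (q0, 0001001, AZ) ⊢ (q0, 001001, AAZ) ⊢ (q0, 01001, AAAZ) ⊢ (q0, 1001, AAAAZ) ⊢ (q5, 001, AAAZ) ⊢ (q3, 001, AAAZ) ⊢ (q0, 01, AAAAZ) ⊢ (q0, 1, AAAAAZ) ⊢ (q5, ε, AAAAZ) ⊢ (q3, ε, AAAAZ)
All input consumed in state q3 with stack AAAAZ.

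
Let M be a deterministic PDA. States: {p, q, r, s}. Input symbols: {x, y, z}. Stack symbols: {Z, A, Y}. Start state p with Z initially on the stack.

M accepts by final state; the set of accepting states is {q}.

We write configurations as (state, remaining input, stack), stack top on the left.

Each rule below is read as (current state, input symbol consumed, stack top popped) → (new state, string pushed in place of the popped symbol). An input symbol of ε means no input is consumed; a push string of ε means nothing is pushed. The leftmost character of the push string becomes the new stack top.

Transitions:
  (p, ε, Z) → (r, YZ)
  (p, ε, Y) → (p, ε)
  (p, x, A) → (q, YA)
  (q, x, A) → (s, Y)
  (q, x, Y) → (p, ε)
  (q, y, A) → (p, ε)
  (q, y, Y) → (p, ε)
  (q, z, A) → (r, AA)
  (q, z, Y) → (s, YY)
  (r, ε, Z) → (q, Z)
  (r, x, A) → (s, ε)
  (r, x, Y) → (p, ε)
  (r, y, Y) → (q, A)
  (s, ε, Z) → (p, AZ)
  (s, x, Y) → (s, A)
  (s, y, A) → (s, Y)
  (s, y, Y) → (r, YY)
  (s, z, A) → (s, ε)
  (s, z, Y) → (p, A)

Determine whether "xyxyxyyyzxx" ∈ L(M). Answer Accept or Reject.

Reject

(p, xyxyxyyyzxx, Z)
  ε-move, top Z: go to r, push YZ → (r, xyxyxyyyzxx, YZ)
  read x, top Y: go to p, push ε → (p, yxyxyyyzxx, Z)
  ε-move, top Z: go to r, push YZ → (r, yxyxyyyzxx, YZ)
  read y, top Y: go to q, push A → (q, xyxyyyzxx, AZ)
  read x, top A: go to s, push Y → (s, yxyyyzxx, YZ)
  read y, top Y: go to r, push YY → (r, xyyyzxx, YYZ)
  read x, top Y: go to p, push ε → (p, yyyzxx, YZ)
  ε-move, top Y: go to p, push ε → (p, yyyzxx, Z)
  ε-move, top Z: go to r, push YZ → (r, yyyzxx, YZ)
  read y, top Y: go to q, push A → (q, yyzxx, AZ)
  read y, top A: go to p, push ε → (p, yzxx, Z)
  ε-move, top Z: go to r, push YZ → (r, yzxx, YZ)
  read y, top Y: go to q, push A → (q, zxx, AZ)
  read z, top A: go to r, push AA → (r, xx, AAZ)
  read x, top A: go to s, push ε → (s, x, AZ)
No transition applies at (s, x, AZ); input not fully consumed.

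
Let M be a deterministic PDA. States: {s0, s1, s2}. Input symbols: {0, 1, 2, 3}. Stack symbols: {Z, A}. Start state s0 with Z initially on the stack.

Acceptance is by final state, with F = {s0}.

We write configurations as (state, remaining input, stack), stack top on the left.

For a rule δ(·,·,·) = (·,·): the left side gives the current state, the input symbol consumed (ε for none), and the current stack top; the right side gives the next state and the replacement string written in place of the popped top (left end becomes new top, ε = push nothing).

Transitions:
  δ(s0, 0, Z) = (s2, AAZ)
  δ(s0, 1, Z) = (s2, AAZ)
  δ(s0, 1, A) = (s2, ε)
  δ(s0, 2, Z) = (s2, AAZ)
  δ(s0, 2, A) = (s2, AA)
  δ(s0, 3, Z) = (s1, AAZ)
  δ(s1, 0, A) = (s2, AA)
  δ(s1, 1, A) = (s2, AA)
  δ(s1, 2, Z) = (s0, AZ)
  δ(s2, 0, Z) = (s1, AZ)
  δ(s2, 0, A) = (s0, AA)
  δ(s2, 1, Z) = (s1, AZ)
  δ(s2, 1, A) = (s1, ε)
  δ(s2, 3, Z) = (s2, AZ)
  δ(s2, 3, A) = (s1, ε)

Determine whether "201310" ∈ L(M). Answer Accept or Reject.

(s0, 201310, Z) ⊢ (s2, 01310, AAZ) ⊢ (s0, 1310, AAAZ) ⊢ (s2, 310, AAZ) ⊢ (s1, 10, AZ) ⊢ (s2, 0, AAZ) ⊢ (s0, ε, AAAZ)
All input consumed; state s0 ∈ F.

Accept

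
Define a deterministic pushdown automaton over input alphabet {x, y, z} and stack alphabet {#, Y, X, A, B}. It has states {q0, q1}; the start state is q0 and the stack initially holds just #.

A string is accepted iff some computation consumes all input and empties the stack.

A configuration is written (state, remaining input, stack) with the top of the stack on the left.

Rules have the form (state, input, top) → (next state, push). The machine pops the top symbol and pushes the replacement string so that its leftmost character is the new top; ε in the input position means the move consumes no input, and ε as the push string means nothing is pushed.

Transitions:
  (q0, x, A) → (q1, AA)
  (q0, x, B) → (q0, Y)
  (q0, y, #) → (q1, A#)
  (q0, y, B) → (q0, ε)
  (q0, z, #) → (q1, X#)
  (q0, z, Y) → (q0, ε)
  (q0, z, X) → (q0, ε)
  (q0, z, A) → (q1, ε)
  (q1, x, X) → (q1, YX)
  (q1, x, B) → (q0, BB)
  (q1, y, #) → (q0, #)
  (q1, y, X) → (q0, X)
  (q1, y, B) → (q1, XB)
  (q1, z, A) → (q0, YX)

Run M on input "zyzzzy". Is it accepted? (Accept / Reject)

Reject

(q0, zyzzzy, #)
  read z, top #: go to q1, push X# → (q1, yzzzy, X#)
  read y, top X: go to q0, push X → (q0, zzzy, X#)
  read z, top X: go to q0, push ε → (q0, zzy, #)
  read z, top #: go to q1, push X# → (q1, zy, X#)
No transition applies at (q1, zy, X#); input not fully consumed.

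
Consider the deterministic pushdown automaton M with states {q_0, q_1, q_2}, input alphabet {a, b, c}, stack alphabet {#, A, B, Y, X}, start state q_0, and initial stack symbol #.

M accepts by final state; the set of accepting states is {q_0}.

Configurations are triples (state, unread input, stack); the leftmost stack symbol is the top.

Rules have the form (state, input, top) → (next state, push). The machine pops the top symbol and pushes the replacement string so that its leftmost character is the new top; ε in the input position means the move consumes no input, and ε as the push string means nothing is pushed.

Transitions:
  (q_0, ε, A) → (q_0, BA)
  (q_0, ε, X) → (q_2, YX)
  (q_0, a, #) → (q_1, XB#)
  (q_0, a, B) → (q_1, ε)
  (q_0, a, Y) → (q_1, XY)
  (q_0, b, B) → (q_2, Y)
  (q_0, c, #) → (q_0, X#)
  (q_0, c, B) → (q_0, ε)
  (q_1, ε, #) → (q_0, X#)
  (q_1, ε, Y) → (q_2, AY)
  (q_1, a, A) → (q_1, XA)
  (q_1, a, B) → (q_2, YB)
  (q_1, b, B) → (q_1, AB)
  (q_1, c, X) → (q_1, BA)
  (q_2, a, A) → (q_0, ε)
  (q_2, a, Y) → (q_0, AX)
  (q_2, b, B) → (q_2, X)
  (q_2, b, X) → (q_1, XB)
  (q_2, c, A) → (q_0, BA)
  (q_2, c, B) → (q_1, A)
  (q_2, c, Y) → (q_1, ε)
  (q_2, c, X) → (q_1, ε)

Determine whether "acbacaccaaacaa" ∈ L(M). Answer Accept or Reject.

(q_0, acbacaccaaacaa, #) ⊢ (q_1, cbacaccaaacaa, XB#) ⊢ (q_1, bacaccaaacaa, BAB#) ⊢ (q_1, acaccaaacaa, ABAB#) ⊢ (q_1, caccaaacaa, XABAB#) ⊢ (q_1, accaaacaa, BAABAB#) ⊢ (q_2, ccaaacaa, YBAABAB#) ⊢ (q_1, caaacaa, BAABAB#)
No transition applies at (q_1, caaacaa, BAABAB#); input not fully consumed.

Reject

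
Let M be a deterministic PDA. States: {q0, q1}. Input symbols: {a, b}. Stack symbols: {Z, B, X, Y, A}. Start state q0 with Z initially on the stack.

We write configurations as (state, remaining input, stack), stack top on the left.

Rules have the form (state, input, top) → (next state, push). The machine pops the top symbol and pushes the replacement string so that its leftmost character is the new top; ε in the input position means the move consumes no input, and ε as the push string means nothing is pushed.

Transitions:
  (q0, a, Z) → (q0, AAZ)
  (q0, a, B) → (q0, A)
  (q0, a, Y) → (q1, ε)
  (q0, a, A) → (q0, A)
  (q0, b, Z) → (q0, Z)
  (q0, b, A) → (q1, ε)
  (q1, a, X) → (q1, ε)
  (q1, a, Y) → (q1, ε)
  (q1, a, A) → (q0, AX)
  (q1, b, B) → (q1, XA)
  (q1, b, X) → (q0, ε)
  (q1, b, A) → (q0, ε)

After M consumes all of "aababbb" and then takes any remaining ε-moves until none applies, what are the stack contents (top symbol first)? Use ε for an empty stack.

Z

(q0, aababbb, Z)
  read a, top Z: go to q0, push AAZ → (q0, ababbb, AAZ)
  read a, top A: go to q0, push A → (q0, babbb, AAZ)
  read b, top A: go to q1, push ε → (q1, abbb, AZ)
  read a, top A: go to q0, push AX → (q0, bbb, AXZ)
  read b, top A: go to q1, push ε → (q1, bb, XZ)
  read b, top X: go to q0, push ε → (q0, b, Z)
  read b, top Z: go to q0, push Z → (q0, ε, Z)
All input consumed in state q0 with stack Z.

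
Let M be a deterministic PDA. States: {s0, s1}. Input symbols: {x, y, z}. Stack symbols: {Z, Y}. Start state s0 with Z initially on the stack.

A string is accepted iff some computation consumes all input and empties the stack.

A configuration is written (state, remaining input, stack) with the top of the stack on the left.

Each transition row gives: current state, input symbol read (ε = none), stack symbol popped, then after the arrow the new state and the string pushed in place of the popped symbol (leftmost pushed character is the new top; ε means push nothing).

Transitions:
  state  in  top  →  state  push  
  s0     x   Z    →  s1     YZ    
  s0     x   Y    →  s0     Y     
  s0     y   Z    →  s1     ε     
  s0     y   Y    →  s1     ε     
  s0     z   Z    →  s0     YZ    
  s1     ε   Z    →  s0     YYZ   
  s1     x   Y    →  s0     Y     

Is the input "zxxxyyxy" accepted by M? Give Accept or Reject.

(s0, zxxxyyxy, Z)
  read z, top Z: go to s0, push YZ → (s0, xxxyyxy, YZ)
  read x, top Y: go to s0, push Y → (s0, xxyyxy, YZ)
  read x, top Y: go to s0, push Y → (s0, xyyxy, YZ)
  read x, top Y: go to s0, push Y → (s0, yyxy, YZ)
  read y, top Y: go to s1, push ε → (s1, yxy, Z)
  ε-move, top Z: go to s0, push YYZ → (s0, yxy, YYZ)
  read y, top Y: go to s1, push ε → (s1, xy, YZ)
  read x, top Y: go to s0, push Y → (s0, y, YZ)
  read y, top Y: go to s1, push ε → (s1, ε, Z)
  ε-move, top Z: go to s0, push YYZ → (s0, ε, YYZ)
All input consumed; stack is YYZ, not empty, and no further ε-move applies.

Reject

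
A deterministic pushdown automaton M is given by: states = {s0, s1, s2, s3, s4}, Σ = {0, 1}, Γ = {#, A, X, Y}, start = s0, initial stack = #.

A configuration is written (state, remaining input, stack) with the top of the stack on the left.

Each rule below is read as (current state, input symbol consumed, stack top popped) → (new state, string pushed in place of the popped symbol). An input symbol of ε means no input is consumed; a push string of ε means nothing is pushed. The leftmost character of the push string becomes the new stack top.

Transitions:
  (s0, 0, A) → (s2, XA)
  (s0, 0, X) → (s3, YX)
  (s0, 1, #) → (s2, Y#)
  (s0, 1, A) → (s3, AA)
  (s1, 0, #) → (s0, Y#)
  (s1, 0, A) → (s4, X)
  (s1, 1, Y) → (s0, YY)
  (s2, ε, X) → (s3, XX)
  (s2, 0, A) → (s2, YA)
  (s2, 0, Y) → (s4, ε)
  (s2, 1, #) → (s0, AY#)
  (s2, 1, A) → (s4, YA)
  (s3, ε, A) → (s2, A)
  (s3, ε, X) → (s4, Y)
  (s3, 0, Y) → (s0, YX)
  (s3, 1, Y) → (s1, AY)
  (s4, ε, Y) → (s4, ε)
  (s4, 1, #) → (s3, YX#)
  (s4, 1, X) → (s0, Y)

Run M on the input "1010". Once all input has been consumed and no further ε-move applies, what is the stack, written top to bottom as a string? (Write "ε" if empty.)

YXX#

(s0, 1010, #)
  read 1, top #: go to s2, push Y# → (s2, 010, Y#)
  read 0, top Y: go to s4, push ε → (s4, 10, #)
  read 1, top #: go to s3, push YX# → (s3, 0, YX#)
  read 0, top Y: go to s0, push YX → (s0, ε, YXX#)
All input consumed in state s0 with stack YXX#.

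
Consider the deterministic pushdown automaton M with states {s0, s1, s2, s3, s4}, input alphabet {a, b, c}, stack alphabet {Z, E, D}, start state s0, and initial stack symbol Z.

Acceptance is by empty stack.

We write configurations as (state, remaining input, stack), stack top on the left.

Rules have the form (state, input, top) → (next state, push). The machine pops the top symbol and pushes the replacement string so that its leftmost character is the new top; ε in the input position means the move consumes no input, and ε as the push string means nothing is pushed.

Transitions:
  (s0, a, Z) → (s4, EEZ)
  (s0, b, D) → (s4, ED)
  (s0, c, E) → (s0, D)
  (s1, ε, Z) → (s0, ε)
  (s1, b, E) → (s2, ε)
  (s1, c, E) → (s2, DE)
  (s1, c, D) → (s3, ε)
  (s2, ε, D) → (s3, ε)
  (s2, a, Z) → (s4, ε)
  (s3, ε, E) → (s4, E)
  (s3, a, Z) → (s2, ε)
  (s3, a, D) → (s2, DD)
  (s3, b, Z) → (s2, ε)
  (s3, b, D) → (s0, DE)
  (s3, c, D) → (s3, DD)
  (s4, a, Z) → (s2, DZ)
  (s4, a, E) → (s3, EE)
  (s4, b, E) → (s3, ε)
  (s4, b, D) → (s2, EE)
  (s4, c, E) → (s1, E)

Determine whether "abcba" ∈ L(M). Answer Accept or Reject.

(s0, abcba, Z)
  read a, top Z: go to s4, push EEZ → (s4, bcba, EEZ)
  read b, top E: go to s3, push ε → (s3, cba, EZ)
  ε-move, top E: go to s4, push E → (s4, cba, EZ)
  read c, top E: go to s1, push E → (s1, ba, EZ)
  read b, top E: go to s2, push ε → (s2, a, Z)
  read a, top Z: go to s4, push ε → (s4, ε, ε)
All input consumed and the stack is empty.

Accept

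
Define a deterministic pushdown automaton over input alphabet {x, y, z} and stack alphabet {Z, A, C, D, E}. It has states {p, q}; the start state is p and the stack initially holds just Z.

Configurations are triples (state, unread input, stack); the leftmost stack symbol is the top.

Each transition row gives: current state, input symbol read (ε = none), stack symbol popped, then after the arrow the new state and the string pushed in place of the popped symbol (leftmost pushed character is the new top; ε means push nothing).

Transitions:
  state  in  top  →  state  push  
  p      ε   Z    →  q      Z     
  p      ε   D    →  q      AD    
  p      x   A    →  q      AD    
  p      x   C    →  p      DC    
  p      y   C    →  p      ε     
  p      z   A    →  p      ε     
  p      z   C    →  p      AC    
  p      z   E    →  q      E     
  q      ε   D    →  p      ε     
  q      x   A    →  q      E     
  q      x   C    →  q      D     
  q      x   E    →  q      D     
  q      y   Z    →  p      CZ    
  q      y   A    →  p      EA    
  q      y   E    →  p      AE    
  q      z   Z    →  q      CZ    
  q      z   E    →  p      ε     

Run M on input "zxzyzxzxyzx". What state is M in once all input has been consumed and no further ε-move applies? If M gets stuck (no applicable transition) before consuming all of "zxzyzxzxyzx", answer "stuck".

stuck

(p, zxzyzxzxyzx, Z) ⊢ (q, zxzyzxzxyzx, Z) ⊢ (q, xzyzxzxyzx, CZ) ⊢ (q, zyzxzxyzx, DZ) ⊢ (p, zyzxzxyzx, Z) ⊢ (q, zyzxzxyzx, Z) ⊢ (q, yzxzxyzx, CZ)
No transition for (q, y, top C); M blocks with input yzxzxyzx remaining.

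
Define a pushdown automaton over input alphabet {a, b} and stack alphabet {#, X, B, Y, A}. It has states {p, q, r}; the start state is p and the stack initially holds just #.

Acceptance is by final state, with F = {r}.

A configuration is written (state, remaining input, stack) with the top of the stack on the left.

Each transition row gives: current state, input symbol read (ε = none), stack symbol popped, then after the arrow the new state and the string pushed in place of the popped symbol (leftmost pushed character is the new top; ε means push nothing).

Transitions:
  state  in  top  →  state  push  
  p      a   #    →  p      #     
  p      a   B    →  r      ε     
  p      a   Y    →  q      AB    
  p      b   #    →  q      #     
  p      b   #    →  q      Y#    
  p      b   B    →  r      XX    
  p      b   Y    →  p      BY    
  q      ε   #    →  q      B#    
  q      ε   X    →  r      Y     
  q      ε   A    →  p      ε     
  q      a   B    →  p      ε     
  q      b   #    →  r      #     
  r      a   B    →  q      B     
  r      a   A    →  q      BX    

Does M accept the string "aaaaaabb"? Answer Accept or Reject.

Accept

One accepting computation: (p, aaaaaabb, #) ⊢ (p, aaaaabb, #) ⊢ (p, aaaabb, #) ⊢ (p, aaabb, #) ⊢ (p, aabb, #) ⊢ (p, abb, #) ⊢ (p, bb, #) ⊢ (q, b, #) ⊢ (r, ε, #)
All input consumed and state r ∈ F.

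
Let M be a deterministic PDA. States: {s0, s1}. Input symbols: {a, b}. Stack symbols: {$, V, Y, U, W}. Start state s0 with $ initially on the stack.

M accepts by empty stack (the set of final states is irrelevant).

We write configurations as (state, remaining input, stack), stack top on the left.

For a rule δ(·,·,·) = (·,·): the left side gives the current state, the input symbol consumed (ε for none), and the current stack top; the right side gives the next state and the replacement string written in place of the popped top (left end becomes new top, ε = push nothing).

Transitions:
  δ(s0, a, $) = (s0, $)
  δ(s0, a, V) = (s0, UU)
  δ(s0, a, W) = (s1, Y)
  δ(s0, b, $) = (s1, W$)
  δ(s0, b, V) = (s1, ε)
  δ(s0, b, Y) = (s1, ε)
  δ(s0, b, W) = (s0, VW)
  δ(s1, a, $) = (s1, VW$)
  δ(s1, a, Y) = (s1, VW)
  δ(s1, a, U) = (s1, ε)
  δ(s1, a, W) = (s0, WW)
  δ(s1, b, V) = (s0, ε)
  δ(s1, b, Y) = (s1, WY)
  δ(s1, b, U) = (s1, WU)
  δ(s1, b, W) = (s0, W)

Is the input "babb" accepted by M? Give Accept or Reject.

Reject

(s0, babb, $)
  read b, top $: go to s1, push W$ → (s1, abb, W$)
  read a, top W: go to s0, push WW → (s0, bb, WW$)
  read b, top W: go to s0, push VW → (s0, b, VWW$)
  read b, top V: go to s1, push ε → (s1, ε, WW$)
All input consumed; stack is WW$, not empty, and no further ε-move applies.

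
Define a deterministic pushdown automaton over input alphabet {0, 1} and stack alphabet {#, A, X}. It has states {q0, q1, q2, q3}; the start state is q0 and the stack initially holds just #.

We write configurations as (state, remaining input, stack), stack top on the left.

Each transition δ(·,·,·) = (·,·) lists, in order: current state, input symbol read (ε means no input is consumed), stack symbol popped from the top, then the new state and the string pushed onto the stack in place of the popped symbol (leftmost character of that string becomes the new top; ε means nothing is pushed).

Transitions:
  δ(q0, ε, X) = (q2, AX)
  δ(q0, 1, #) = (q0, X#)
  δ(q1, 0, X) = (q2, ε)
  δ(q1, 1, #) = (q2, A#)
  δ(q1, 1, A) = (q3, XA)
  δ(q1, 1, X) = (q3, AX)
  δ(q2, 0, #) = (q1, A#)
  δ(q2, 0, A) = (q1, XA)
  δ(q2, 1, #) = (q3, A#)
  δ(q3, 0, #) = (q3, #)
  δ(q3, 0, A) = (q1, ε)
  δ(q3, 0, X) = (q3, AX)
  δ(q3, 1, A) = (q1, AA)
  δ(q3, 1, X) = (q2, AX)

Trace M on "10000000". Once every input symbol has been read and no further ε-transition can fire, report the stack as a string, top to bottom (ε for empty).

(q0, 10000000, #)
  read 1, top #: go to q0, push X# → (q0, 0000000, X#)
  ε-move, top X: go to q2, push AX → (q2, 0000000, AX#)
  read 0, top A: go to q1, push XA → (q1, 000000, XAX#)
  read 0, top X: go to q2, push ε → (q2, 00000, AX#)
  read 0, top A: go to q1, push XA → (q1, 0000, XAX#)
  read 0, top X: go to q2, push ε → (q2, 000, AX#)
  read 0, top A: go to q1, push XA → (q1, 00, XAX#)
  read 0, top X: go to q2, push ε → (q2, 0, AX#)
  read 0, top A: go to q1, push XA → (q1, ε, XAX#)
All input consumed in state q1 with stack XAX#.

XAX#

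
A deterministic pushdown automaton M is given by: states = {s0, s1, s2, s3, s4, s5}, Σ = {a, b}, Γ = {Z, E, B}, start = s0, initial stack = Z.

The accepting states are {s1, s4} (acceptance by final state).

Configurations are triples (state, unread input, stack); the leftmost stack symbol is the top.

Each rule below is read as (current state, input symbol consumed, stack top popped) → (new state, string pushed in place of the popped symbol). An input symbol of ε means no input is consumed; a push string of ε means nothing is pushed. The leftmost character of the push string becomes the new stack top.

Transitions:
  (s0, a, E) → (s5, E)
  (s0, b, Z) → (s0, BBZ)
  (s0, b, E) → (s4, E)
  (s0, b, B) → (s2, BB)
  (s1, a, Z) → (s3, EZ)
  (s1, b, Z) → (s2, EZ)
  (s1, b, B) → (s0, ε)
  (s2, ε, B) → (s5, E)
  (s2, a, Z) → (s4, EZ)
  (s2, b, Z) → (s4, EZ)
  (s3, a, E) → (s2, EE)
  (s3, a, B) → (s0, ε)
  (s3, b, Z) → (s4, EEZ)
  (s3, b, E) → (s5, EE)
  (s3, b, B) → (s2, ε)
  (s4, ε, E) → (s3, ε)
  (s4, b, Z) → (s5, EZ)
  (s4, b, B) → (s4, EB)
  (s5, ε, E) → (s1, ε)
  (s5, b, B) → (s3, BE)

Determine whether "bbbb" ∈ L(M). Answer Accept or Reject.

(s0, bbbb, Z)
  read b, top Z: go to s0, push BBZ → (s0, bbb, BBZ)
  read b, top B: go to s2, push BB → (s2, bb, BBBZ)
  ε-move, top B: go to s5, push E → (s5, bb, EBBZ)
  ε-move, top E: go to s1, push ε → (s1, bb, BBZ)
  read b, top B: go to s0, push ε → (s0, b, BZ)
  read b, top B: go to s2, push BB → (s2, ε, BBZ)
  ε-move, top B: go to s5, push E → (s5, ε, EBZ)
  ε-move, top E: go to s1, push ε → (s1, ε, BZ)
All input consumed; state s1 ∈ F.

Accept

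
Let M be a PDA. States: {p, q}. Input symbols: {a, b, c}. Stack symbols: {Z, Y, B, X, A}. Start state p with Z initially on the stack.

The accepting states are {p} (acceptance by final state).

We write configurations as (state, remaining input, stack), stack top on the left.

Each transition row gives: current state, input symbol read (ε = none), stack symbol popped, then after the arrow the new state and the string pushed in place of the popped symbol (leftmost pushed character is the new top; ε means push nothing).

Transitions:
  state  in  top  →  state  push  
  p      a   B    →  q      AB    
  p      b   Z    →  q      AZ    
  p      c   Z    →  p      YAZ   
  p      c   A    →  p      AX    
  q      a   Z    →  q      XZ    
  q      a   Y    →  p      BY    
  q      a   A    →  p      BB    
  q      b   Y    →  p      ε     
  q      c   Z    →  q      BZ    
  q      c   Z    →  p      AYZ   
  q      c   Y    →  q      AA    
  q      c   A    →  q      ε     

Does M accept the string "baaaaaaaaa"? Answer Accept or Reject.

Accept

One accepting computation: (p, baaaaaaaaa, Z) ⊢ (q, aaaaaaaaa, AZ) ⊢ (p, aaaaaaaa, BBZ) ⊢ (q, aaaaaaa, ABBZ) ⊢ (p, aaaaaa, BBBBZ) ⊢ (q, aaaaa, ABBBBZ) ⊢ (p, aaaa, BBBBBBZ) ⊢ (q, aaa, ABBBBBBZ) ⊢ (p, aa, BBBBBBBBZ) ⊢ (q, a, ABBBBBBBBZ) ⊢ (p, ε, BBBBBBBBBBZ)
All input consumed and state p ∈ F.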